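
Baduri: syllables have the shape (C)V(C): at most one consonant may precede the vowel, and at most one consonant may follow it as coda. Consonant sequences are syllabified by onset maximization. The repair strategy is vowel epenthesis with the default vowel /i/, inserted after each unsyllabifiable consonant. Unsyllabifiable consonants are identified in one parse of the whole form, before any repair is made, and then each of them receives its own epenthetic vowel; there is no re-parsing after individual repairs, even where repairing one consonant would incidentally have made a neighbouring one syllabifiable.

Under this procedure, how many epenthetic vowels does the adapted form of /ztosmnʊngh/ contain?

4

The unsyllabifiable consonants are /z/, /m/, /g/, /h/; each receives one epenthetic vowel.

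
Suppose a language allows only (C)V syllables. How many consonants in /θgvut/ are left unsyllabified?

3

Under (C)V, the unsyllabifiable consonants are /θ/, /g/, /t/ (no codas are permitted; onsets are limited to one consonant).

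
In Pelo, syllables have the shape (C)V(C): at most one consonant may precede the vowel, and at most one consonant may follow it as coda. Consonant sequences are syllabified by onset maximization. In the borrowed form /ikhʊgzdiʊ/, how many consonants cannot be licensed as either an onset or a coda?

Syllabifying with onset maximization leaves /z/ stranded (at most one coda consonant is licensed; onsets are limited to one consonant).

1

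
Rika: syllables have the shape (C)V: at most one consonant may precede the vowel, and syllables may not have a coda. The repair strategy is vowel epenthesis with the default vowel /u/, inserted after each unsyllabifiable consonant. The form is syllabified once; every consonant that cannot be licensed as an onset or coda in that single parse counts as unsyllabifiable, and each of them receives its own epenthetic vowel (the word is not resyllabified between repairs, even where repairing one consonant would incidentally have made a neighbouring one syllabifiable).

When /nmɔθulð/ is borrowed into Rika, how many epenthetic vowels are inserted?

3

The unsyllabifiable consonants are /n/, /l/, /ð/; each receives one epenthetic vowel.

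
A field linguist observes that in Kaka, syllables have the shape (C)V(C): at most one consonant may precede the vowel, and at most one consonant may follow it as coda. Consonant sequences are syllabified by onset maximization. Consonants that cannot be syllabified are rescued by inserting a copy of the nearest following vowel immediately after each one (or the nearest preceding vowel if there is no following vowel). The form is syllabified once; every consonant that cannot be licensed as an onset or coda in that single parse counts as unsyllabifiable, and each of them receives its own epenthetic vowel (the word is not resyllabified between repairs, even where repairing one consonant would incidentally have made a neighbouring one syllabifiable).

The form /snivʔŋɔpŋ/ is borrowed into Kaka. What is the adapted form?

sinivʔɔŋɔpŋɔ

The consonants /s/, /ʔ/, /ŋ/ cannot be parsed into a legal (C)V(C) syllable (at most one coda consonant is licensed; onsets are limited to one consonant).
Each unlicensed consonant becomes the onset of a new syllable: /s/ → /si/, /ʔ/ → /ʔɔ/, /ŋ/ → /ŋɔ/.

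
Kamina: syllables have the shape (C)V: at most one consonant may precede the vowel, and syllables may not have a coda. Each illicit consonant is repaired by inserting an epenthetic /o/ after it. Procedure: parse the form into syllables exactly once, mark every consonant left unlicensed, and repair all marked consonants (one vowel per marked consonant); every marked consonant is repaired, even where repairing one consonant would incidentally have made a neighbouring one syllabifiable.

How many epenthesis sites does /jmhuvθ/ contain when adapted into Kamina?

4

The unsyllabifiable consonants are /j/, /m/, /v/, /θ/; each receives one epenthetic vowel.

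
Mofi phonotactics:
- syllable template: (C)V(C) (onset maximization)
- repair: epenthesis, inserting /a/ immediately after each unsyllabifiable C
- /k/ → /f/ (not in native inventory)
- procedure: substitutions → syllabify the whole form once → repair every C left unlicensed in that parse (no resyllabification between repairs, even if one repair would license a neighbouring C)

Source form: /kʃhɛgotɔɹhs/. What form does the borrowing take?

faʃahɛgotɔɹhasa

Substitution: /k/ → /f/, giving /fʃhɛgotɔɹhs/.
The consonants /f/, /ʃ/, /h/, /s/ cannot be parsed into a legal (C)V(C) syllable (at most one coda consonant is licensed; onsets are limited to one consonant).
Inserting the epenthetic vowel yields /f/ → /fa/, /ʃ/ → /ʃa/, /h/ → /ha/, /s/ → /sa/.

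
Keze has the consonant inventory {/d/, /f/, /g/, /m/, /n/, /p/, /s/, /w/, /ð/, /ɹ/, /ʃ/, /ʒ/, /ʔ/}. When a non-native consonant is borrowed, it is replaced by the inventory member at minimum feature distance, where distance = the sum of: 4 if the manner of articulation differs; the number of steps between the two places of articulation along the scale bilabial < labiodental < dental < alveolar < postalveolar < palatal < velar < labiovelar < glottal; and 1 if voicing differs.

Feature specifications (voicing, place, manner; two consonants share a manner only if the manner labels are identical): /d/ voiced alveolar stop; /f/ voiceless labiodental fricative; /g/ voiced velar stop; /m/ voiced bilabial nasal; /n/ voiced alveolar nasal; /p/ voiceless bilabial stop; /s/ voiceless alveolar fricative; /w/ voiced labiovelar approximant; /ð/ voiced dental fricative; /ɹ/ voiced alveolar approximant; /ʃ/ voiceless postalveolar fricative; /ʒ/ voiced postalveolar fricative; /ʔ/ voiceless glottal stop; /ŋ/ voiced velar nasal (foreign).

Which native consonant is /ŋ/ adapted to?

n

/n/ is closest: same manner (nasal), place distance 3 (velar→alveolar), same voicing; total 3. Next closest is /g/ at distance 4.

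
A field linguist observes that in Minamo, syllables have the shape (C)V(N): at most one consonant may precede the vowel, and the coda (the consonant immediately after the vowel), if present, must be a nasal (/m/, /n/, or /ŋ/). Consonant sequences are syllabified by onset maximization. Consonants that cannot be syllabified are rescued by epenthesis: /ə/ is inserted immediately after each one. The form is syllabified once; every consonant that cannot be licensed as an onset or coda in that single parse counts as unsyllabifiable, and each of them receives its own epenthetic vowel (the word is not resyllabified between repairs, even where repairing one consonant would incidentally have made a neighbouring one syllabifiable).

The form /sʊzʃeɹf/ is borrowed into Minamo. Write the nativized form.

The consonants /z/, /ɹ/, /f/ cannot be parsed into a legal (C)V(N) syllable (only a nasal (/m/, /n/, or /ŋ/) is licensed in coda position; onsets are limited to one consonant).
Each unlicensed consonant becomes the onset of a new syllable: /z/ → /zə/, /ɹ/ → /ɹə/, /f/ → /fə/.

sʊzəʃeɹəfə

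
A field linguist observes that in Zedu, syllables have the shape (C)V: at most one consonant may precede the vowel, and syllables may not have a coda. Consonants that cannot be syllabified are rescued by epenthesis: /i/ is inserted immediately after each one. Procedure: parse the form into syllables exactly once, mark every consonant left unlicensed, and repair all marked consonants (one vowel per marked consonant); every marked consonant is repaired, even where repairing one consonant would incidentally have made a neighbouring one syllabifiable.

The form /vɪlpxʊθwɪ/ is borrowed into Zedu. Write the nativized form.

vɪlipixʊθiwɪ

Syllabifying with onset maximization leaves /l/, /p/, /θ/ stranded (no codas are permitted; onsets are limited to one consonant).
Inserting the epenthetic vowel yields /l/ → /li/, /p/ → /pi/, /θ/ → /θi/.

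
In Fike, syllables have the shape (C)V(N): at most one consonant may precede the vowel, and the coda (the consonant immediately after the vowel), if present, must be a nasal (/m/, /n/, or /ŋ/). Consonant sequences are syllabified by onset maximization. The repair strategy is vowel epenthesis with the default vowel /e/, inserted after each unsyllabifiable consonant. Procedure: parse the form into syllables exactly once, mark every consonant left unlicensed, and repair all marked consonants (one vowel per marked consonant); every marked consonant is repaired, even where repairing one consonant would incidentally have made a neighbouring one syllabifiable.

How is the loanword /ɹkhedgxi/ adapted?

ɹekehedegexi

The consonants /ɹ/, /k/, /d/, /g/ cannot be parsed into a legal (C)V(N) syllable (only a nasal (/m/, /n/, or /ŋ/) is licensed in coda position; onsets are limited to one consonant).
Each unlicensed consonant becomes the onset of a new syllable: /ɹ/ → /ɹe/, /k/ → /ke/, /d/ → /de/, /g/ → /ge/.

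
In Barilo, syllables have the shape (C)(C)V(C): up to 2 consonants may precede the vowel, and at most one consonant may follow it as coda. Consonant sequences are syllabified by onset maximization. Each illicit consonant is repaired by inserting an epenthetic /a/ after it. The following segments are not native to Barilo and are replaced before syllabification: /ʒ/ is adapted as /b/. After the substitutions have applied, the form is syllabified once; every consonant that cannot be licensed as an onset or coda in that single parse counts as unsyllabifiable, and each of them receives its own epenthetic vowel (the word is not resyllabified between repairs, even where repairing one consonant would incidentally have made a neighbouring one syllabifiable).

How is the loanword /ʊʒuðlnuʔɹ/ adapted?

Substitution: /ʒ/ → /b/, giving /ʊbuðlnuʔɹ/.
Syllabifying with onset maximization leaves /ɹ/ stranded (at most one coda consonant is licensed; onsets may contain at most 2 consonants).
Epenthesis after each stranded consonant: /ɹ/ → /ɹa/.

ʊbuðlnuʔɹa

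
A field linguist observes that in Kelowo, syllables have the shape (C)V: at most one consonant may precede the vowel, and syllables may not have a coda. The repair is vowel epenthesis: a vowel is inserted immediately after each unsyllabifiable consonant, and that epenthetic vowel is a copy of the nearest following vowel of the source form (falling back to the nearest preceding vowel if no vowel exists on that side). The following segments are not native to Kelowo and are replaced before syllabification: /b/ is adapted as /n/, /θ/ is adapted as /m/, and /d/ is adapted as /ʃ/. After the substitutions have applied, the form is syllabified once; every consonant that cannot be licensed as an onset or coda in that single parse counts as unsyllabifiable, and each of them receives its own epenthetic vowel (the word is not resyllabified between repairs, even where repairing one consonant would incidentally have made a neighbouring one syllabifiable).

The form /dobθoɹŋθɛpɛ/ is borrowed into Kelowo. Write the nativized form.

Substitution: /d/ → /ʃ/, /b/ → /n/, /θ/ → /m/, giving /ʃonmoɹŋmɛpɛ/.
Syllabifying with onset maximization leaves /n/, /ɹ/, /ŋ/ stranded (no codas are permitted; onsets are limited to one consonant).
Each unlicensed consonant becomes the onset of a new syllable: /n/ → /no/, /ɹ/ → /ɹɛ/, /ŋ/ → /ŋɛ/.

ʃonomoɹɛŋɛmɛpɛ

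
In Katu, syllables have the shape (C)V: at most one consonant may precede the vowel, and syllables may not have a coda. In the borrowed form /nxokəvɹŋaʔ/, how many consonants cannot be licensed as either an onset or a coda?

4

Syllabifying with onset maximization leaves /n/, /v/, /ɹ/, /ʔ/ stranded (no codas are permitted; onsets are limited to one consonant).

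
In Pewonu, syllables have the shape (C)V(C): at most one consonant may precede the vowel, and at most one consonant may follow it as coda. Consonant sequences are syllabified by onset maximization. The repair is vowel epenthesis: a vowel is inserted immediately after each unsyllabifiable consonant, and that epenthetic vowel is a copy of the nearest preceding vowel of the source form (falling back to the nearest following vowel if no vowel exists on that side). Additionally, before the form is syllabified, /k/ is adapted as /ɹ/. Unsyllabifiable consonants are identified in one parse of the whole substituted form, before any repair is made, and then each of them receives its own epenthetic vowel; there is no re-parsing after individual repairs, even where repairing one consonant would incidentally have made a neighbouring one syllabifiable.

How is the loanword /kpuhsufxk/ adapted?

ɹupuhsufxuɹu

Substitution: /k/ → /ɹ/, giving /ɹpuhsufxɹ/.
Under (C)V(C), the unsyllabifiable consonants are /ɹ/, /x/, /ɹ/ (at most one coda consonant is licensed; onsets are limited to one consonant).
Epenthesis after each stranded consonant: /ɹ/ → /ɹu/, /x/ → /xu/, /ɹ/ → /ɹu/.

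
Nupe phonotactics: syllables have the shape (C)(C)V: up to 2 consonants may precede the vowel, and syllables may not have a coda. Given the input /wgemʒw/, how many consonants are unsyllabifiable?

3

Syllabifying with onset maximization leaves /m/, /ʒ/, /w/ stranded (no codas are permitted; onsets may contain at most 2 consonants).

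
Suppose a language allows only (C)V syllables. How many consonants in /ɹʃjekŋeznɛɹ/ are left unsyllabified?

Under (C)V, the unsyllabifiable consonants are /ɹ/, /ʃ/, /k/, /z/, /ɹ/ (no codas are permitted; onsets are limited to one consonant).

5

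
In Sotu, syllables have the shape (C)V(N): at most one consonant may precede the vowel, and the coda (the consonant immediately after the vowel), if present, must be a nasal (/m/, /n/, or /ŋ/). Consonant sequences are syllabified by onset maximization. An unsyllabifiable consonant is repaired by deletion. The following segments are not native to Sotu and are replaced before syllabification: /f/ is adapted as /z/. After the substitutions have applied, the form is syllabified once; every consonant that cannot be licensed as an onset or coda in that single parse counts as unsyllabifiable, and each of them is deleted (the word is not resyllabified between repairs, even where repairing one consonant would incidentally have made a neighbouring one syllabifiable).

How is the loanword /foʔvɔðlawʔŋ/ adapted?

zovɔla

Substitution: /f/ → /z/, giving /zoʔvɔðlawʔŋ/.
Syllabifying with onset maximization leaves /ʔ/, /ð/, /w/, /ʔ/, /ŋ/ stranded (only a nasal (/m/, /n/, or /ŋ/) is licensed in coda position; onsets are limited to one consonant).
Deletion applies to /ʔ/, /ð/, /w/, /ʔ/, /ŋ/.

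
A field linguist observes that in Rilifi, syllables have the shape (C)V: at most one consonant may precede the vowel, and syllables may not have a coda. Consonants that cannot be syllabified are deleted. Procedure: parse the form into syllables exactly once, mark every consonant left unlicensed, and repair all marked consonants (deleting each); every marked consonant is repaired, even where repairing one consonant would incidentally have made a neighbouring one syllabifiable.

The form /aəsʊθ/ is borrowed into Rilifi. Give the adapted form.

aəsʊ

Syllabifying with onset maximization leaves /θ/ stranded (no codas are permitted; onsets are limited to one consonant).
Deletion applies to /θ/.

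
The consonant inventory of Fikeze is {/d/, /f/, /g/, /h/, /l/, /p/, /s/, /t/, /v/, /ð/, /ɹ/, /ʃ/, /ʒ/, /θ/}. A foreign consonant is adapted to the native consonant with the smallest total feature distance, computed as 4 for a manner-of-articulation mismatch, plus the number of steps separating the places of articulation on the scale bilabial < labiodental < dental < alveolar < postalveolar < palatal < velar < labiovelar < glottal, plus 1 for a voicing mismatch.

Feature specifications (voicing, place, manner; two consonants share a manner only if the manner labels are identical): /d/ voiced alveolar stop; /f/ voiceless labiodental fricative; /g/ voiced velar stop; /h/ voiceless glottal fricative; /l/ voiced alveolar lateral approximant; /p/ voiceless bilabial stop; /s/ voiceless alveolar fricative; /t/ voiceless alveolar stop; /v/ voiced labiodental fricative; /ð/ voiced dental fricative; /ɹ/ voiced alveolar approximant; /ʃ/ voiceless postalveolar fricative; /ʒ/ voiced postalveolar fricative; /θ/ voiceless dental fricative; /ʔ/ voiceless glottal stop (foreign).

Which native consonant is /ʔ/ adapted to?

g

/g/ is closest: same manner (stop), place distance 2 (glottal→velar), voicing differs (+1); total 3. Next closest is /h/ at distance 4.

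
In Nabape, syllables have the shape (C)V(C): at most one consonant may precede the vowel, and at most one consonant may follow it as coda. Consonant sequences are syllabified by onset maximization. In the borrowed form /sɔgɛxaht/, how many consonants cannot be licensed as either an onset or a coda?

1

Syllabifying with onset maximization leaves /t/ stranded (at most one coda consonant is licensed; onsets are limited to one consonant).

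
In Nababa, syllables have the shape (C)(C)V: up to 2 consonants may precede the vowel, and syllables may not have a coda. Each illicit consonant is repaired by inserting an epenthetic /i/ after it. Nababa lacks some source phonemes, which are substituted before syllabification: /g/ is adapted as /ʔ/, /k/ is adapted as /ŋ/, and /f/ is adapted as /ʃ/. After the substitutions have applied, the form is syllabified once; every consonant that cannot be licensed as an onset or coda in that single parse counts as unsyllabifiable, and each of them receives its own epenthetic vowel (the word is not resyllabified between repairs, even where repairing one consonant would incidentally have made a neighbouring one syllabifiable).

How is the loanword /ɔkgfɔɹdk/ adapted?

Substitution: /k/ → /ŋ/, /g/ → /ʔ/, /f/ → /ʃ/, giving /ɔŋʔʃɔɹdŋ/.
Under (C)(C)V, the unsyllabifiable consonants are /ŋ/, /ɹ/, /d/, /ŋ/ (no codas are permitted; onsets may contain at most 2 consonants).
Each unlicensed consonant becomes the onset of a new syllable: /ŋ/ → /ŋi/, /ɹ/ → /ɹi/, /d/ → /di/, /ŋ/ → /ŋi/.

ɔŋiʔʃɔɹidiŋi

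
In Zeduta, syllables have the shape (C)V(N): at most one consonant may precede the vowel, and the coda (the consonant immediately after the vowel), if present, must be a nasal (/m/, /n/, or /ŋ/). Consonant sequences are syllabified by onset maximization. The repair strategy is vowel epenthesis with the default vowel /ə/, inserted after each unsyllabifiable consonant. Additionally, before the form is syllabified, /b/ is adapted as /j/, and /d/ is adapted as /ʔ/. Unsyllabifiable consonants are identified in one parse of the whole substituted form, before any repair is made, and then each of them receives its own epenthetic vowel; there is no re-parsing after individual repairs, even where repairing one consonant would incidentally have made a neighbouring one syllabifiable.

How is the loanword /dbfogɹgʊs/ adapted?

Substitution: /d/ → /ʔ/, /b/ → /j/, giving /ʔjfogɹgʊs/.
Under (C)V(N), the unsyllabifiable consonants are /ʔ/, /j/, /g/, /ɹ/, /s/ (only a nasal (/m/, /n/, or /ŋ/) is licensed in coda position; onsets are limited to one consonant).
Each unlicensed consonant becomes the onset of a new syllable: /ʔ/ → /ʔə/, /j/ → /jə/, /g/ → /gə/, /ɹ/ → /ɹə/, /s/ → /sə/.

ʔəjəfogəɹəgʊsə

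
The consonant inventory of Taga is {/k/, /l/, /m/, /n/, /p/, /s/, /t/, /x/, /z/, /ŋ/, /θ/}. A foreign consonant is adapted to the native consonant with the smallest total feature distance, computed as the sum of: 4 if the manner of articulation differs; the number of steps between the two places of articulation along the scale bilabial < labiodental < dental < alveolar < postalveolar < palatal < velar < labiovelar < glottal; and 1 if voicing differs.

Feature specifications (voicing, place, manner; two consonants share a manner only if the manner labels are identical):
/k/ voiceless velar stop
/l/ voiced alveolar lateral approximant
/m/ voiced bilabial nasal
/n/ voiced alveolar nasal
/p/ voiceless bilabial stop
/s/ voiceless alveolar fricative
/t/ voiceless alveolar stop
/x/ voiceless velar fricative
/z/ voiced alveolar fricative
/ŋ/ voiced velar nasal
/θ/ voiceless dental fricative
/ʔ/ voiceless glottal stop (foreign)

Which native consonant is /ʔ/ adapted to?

k

/k/ is closest: same manner (stop), place distance 2 (glottal→velar), same voicing; total 2. Next closest is /t/ at distance 5.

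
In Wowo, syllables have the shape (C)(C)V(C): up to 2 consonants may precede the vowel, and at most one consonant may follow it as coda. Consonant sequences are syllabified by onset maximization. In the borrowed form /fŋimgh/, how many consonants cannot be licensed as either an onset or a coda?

The consonants /g/, /h/ cannot be parsed into a legal (C)(C)V(C) syllable (at most one coda consonant is licensed; onsets may contain at most 2 consonants).

2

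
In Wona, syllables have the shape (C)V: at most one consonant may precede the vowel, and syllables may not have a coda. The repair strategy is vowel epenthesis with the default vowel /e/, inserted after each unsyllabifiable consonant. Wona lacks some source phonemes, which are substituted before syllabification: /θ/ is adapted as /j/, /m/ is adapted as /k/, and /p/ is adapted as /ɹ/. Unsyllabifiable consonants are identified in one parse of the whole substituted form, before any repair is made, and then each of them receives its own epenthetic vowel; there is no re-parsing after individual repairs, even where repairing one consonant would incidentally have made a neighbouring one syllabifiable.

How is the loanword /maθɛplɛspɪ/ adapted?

Substitution: /m/ → /k/, /θ/ → /j/, /p/ → /ɹ/, giving /kajɛɹlɛsɹɪ/.
The consonants /ɹ/, /s/ cannot be parsed into a legal (C)V syllable (no codas are permitted; onsets are limited to one consonant).
Epenthesis after each stranded consonant: /ɹ/ → /ɹe/, /s/ → /se/.

kajɛɹelɛseɹɪ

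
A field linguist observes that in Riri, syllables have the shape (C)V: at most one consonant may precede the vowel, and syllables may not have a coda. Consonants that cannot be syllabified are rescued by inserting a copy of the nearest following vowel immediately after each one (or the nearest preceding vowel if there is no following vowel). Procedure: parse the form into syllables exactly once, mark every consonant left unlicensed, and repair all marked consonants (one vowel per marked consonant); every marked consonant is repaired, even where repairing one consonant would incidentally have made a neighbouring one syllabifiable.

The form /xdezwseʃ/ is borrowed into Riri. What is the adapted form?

The consonants /x/, /z/, /w/, /ʃ/ cannot be parsed into a legal (C)V syllable (no codas are permitted; onsets are limited to one consonant).
Each unlicensed consonant becomes the onset of a new syllable: /x/ → /xe/, /z/ → /ze/, /w/ → /we/, /ʃ/ → /ʃe/.

xedezeweseʃe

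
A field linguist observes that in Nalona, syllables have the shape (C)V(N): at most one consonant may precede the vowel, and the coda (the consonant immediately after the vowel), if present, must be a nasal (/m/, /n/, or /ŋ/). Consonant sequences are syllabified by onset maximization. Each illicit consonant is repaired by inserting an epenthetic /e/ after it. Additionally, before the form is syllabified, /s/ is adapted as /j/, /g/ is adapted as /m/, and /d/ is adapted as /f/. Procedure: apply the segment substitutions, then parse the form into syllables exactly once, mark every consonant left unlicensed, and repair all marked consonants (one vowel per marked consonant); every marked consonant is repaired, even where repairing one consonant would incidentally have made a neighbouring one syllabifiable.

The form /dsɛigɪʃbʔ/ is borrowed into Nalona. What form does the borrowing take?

fejɛimɪʃebeʔe

Substitution: /d/ → /f/, /s/ → /j/, /g/ → /m/, giving /fjɛimɪʃbʔ/.
Syllabifying with onset maximization leaves /f/, /ʃ/, /b/, /ʔ/ stranded (only a nasal (/m/, /n/, or /ŋ/) is licensed in coda position; onsets are limited to one consonant).
Inserting the epenthetic vowel yields /f/ → /fe/, /ʃ/ → /ʃe/, /b/ → /be/, /ʔ/ → /ʔe/.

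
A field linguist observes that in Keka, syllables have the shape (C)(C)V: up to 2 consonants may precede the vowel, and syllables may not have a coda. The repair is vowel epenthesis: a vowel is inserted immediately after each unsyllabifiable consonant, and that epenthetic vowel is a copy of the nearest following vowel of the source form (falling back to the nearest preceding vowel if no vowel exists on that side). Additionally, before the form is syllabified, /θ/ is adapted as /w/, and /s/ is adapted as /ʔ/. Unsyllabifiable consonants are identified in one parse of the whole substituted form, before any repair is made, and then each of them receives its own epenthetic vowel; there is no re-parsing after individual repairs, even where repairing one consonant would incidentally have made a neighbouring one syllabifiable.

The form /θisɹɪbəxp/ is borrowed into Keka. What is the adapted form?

Substitution: /θ/ → /w/, /s/ → /ʔ/, giving /wiʔɹɪbəxp/.
The consonants /x/, /p/ cannot be parsed into a legal (C)(C)V syllable (no codas are permitted; onsets may contain at most 2 consonants).
Epenthesis after each stranded consonant: /x/ → /xə/, /p/ → /pə/.

wiʔɹɪbəxəpə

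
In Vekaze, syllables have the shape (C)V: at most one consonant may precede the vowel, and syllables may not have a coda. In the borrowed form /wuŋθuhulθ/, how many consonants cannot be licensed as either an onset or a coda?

3

Under (C)V, the unsyllabifiable consonants are /ŋ/, /l/, /θ/ (no codas are permitted; onsets are limited to one consonant).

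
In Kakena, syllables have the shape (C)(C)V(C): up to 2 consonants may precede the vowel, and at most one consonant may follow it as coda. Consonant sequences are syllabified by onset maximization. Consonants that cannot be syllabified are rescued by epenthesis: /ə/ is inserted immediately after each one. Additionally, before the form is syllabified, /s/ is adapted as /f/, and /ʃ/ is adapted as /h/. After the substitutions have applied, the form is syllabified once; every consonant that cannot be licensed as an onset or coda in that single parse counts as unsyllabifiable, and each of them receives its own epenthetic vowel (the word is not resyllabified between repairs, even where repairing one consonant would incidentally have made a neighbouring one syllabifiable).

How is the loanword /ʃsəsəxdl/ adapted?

hfəfəxdələ

Substitution: /ʃ/ → /h/, /s/ → /f/, giving /hfəfəxdl/.
Under (C)(C)V(C), the unsyllabifiable consonants are /d/, /l/ (at most one coda consonant is licensed; onsets may contain at most 2 consonants).
Each unlicensed consonant becomes the onset of a new syllable: /d/ → /də/, /l/ → /lə/.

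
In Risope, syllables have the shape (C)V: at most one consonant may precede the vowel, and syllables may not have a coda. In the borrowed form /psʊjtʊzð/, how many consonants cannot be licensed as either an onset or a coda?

4

Syllabifying with onset maximization leaves /p/, /j/, /z/, /ð/ stranded (no codas are permitted; onsets are limited to one consonant).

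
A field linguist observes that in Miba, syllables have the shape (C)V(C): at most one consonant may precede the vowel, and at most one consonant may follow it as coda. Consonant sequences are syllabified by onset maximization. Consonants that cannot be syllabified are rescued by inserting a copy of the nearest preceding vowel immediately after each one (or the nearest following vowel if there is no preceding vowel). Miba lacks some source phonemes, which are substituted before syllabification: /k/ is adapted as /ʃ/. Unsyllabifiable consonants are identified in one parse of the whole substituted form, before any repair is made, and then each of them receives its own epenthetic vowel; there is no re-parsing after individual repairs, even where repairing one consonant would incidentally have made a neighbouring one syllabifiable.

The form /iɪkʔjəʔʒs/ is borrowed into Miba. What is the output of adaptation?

iɪʃʔɪjəʔʒəsə

Substitution: /k/ → /ʃ/, giving /iɪʃʔjəʔʒs/.
The consonants /ʔ/, /ʒ/, /s/ cannot be parsed into a legal (C)V(C) syllable (at most one coda consonant is licensed; onsets are limited to one consonant).
Each unlicensed consonant becomes the onset of a new syllable: /ʔ/ → /ʔɪ/, /ʒ/ → /ʒə/, /s/ → /sə/.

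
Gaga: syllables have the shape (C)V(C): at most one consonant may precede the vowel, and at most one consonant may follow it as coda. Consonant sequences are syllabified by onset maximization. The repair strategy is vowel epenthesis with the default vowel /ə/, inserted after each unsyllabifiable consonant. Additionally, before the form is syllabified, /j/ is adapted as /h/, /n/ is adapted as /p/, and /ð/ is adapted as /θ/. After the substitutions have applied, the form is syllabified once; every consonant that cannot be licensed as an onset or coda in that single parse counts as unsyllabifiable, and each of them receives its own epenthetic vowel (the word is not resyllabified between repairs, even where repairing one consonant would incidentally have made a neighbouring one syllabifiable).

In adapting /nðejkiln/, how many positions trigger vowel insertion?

After substitution the input is /pθehkilp/.
The unsyllabifiable consonants are /p/, /p/; each receives one epenthetic vowel.

2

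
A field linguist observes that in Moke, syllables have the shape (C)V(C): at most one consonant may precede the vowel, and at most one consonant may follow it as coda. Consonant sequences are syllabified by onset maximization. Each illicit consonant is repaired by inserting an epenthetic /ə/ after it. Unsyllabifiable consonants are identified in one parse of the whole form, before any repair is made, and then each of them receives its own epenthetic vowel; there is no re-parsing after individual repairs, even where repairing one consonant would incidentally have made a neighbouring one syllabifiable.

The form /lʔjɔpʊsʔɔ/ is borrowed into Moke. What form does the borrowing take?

ləʔəjɔpʊsʔɔ

Under (C)V(C), the unsyllabifiable consonants are /l/, /ʔ/ (at most one coda consonant is licensed; onsets are limited to one consonant).
Each unlicensed consonant becomes the onset of a new syllable: /l/ → /lə/, /ʔ/ → /ʔə/.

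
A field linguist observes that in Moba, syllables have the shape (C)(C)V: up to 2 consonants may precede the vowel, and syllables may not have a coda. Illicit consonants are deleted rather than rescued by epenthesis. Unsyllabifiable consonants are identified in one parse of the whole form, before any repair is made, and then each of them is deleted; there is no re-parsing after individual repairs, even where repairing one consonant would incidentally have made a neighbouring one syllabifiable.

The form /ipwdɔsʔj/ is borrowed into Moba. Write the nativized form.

iwdɔ

The consonants /p/, /s/, /ʔ/, /j/ cannot be parsed into a legal (C)(C)V syllable (no codas are permitted; onsets may contain at most 2 consonants).
Deleting the stranded consonants removes /p/, /s/, /ʔ/, /j/.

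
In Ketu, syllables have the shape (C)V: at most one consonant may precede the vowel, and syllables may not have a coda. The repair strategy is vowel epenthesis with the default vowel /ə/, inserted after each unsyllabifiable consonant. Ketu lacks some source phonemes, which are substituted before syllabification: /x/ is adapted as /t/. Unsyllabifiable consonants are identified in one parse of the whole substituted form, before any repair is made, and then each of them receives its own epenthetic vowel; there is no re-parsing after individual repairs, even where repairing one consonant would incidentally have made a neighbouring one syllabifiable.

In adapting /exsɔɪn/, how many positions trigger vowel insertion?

2

After substitution the input is /etsɔɪn/.
The unsyllabifiable consonants are /t/, /n/; each receives one epenthetic vowel.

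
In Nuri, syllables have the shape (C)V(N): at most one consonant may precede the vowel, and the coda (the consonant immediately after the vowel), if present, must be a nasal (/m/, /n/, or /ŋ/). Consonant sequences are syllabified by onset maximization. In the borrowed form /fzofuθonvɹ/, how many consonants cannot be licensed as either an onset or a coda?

Syllabifying with onset maximization leaves /f/, /v/, /ɹ/ stranded (only a nasal (/m/, /n/, or /ŋ/) is licensed in coda position; onsets are limited to one consonant).

3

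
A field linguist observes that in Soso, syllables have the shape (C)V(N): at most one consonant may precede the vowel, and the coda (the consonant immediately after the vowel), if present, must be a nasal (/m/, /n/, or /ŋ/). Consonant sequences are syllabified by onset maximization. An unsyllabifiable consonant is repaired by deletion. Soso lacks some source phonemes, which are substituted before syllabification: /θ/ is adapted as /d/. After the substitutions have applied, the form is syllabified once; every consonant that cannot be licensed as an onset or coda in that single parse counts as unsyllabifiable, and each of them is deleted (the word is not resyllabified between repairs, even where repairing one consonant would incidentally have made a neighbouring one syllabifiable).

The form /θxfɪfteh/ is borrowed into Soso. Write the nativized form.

Substitution: /θ/ → /d/, giving /dxfɪfteh/.
The consonants /d/, /x/, /f/, /h/ cannot be parsed into a legal (C)V(N) syllable (only a nasal (/m/, /n/, or /ŋ/) is licensed in coda position; onsets are limited to one consonant).
Each unlicensed consonant is deleted: /d/, /x/, /f/, /h/.

fɪte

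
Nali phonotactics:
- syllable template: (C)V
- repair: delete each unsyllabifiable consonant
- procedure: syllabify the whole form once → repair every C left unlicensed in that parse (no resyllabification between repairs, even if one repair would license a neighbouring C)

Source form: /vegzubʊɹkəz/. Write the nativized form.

Syllabifying with onset maximization leaves /g/, /ɹ/, /z/ stranded (no codas are permitted; onsets are limited to one consonant).
Deleting the stranded consonants removes /g/, /ɹ/, /z/.

vezubʊkə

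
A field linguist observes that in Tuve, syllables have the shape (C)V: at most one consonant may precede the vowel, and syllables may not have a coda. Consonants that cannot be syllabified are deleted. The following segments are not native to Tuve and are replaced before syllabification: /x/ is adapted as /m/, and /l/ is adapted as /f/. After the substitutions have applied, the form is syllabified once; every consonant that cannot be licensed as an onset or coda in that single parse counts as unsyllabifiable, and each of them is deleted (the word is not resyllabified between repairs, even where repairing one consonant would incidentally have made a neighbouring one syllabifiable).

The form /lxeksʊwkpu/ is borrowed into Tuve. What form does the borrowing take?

Substitution: /l/ → /f/, /x/ → /m/, giving /fmeksʊwkpu/.
Under (C)V, the unsyllabifiable consonants are /f/, /k/, /w/, /k/ (no codas are permitted; onsets are limited to one consonant).
Deleting the stranded consonants removes /f/, /k/, /w/, /k/.

mesʊpu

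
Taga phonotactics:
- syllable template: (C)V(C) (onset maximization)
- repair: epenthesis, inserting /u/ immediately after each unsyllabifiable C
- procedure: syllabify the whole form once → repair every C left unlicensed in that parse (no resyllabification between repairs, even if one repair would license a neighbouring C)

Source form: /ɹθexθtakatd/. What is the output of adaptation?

Syllabifying with onset maximization leaves /ɹ/, /θ/, /d/ stranded (at most one coda consonant is licensed; onsets are limited to one consonant).
Each unlicensed consonant becomes the onset of a new syllable: /ɹ/ → /ɹu/, /θ/ → /θu/, /d/ → /du/.

ɹuθexθutakatdu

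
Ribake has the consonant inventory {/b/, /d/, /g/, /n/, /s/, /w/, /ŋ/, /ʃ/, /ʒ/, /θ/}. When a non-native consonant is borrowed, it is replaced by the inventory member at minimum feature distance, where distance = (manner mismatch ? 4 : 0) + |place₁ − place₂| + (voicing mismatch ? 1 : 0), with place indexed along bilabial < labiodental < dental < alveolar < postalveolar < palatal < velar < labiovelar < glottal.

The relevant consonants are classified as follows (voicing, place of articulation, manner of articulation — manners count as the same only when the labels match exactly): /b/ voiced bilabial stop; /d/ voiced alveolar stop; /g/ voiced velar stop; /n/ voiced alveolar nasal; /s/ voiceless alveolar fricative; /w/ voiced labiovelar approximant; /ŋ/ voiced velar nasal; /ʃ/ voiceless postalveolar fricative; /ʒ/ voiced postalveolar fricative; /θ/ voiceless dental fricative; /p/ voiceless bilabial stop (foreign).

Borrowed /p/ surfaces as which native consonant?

/b/ is closest: same manner (stop), place distance 0 (bilabial→bilabial), voicing differs (+1); total 1. Next closest is /d/ at distance 4.

b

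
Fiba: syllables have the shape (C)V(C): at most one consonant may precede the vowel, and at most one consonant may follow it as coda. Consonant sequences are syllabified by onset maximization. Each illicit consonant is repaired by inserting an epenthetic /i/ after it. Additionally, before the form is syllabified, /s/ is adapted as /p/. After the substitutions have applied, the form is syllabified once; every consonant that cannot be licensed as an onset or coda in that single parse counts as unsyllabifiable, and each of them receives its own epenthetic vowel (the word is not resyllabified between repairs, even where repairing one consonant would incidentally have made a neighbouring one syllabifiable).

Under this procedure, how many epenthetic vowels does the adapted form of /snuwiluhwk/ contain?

3

After substitution the input is /pnuwiluhwk/.
The unsyllabifiable consonants are /p/, /w/, /k/; each receives one epenthetic vowel.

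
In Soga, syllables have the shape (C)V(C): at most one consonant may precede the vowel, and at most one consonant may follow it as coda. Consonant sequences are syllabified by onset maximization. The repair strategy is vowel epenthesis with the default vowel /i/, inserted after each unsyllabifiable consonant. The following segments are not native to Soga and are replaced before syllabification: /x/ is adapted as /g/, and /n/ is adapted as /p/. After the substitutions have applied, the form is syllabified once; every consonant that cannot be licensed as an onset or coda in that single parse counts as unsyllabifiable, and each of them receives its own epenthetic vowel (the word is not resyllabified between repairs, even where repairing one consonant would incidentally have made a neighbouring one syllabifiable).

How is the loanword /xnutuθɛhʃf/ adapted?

Substitution: /x/ → /g/, /n/ → /p/, giving /gputuθɛhʃf/.
Syllabifying with onset maximization leaves /g/, /ʃ/, /f/ stranded (at most one coda consonant is licensed; onsets are limited to one consonant).
Epenthesis after each stranded consonant: /g/ → /gi/, /ʃ/ → /ʃi/, /f/ → /fi/.

giputuθɛhʃifi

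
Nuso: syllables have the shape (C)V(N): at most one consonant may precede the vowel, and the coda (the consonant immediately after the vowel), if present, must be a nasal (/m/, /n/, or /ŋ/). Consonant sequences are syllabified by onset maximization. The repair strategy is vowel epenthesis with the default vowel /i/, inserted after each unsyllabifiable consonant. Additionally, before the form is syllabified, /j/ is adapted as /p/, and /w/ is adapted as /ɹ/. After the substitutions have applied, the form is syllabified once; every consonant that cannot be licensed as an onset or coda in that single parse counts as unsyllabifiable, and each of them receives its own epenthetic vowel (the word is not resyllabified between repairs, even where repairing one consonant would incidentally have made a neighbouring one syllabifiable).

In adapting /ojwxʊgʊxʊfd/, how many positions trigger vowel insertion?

After substitution the input is /opɹxʊgʊxʊfd/.
The unsyllabifiable consonants are /p/, /ɹ/, /f/, /d/; each receives one epenthetic vowel.

4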